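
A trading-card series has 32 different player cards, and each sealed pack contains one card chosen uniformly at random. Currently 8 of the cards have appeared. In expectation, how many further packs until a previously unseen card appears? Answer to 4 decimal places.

The number of packs until the next new card is geometric with success probability 24/32, so its mean is 32/24.
E = 32/24 = 1.33333.

1.3333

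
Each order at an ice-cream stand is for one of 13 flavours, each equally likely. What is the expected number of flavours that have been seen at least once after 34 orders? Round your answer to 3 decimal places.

For each flavour, P(seen in 34 orders) = 1 - (12/13)^34 = 0.9342.
By linearity of expectation, E[distinct seen] = 13·(1 - (12/13)^34) = 12.1449.

12.145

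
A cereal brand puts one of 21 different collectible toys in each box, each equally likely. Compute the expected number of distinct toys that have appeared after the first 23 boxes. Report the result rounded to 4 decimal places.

For each toy, P(seen in 23 boxes) = 1 - (20/21)^23 = 0.67443.
By linearity of expectation, E[distinct seen] = 21·(1 - (20/21)^23) = 14.16300.

14.1630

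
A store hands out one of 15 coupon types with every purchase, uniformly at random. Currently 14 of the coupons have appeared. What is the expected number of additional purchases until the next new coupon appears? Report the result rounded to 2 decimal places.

The number of purchases until the next new coupon is geometric with success probability 1/15, so its mean is 15/1.
E = 15/1 = 15.000.

15.00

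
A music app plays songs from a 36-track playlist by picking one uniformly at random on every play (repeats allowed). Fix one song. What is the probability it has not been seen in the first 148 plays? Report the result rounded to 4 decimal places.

0.0155

On each play the fixed song fails to appear with probability 35/36.
P(still missing after 148) = (35/36)^148 = 0.01546.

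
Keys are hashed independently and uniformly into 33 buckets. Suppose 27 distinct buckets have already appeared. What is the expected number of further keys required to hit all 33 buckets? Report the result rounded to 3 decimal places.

80.850

From k distinct to k+1 distinct takes on average 33/(33-k) keys.
Sum over k = 27,...,32: E = 33/6 + 33/5 + 33/4 + 33/3 + 33/2 + 33/1 = 80.8500.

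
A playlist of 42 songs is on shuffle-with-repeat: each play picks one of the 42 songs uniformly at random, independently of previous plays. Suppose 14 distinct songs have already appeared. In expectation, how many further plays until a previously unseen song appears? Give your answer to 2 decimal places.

1.50

The number of plays until the next new song is geometric with success probability 28/42, so its mean is 42/28.
E = 42/28 = 1.500.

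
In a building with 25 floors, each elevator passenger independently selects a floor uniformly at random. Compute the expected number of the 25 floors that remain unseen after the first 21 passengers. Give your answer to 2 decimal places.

10.61

For each floor, P(unseen after 21) = (24/25)^21 = 0.424.
By linearity of expectation, E[unseen] = 25·(24/25)^21 = 10.608.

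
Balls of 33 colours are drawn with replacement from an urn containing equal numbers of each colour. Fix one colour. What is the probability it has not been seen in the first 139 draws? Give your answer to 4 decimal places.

0.0139

Each draw misses the fixed colour with probability (33-1)/33 = 32/33, independently.
P(still missing after 139) = (32/33)^139 = 0.01388.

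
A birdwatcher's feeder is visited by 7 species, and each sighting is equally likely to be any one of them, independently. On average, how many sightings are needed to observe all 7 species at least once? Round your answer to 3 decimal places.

18.150

After k distinct species have appeared, the next sighting gives a new one with probability (7-k)/7, so the expected wait for the (k+1)-th is 7/(7-k).
E[T] = 7/7 + 7/6 + 7/5 + ... + 7/2 + 7/1 = 7·H_{7}.
H_{7} = 2.5929, so E[T] = 18.1500.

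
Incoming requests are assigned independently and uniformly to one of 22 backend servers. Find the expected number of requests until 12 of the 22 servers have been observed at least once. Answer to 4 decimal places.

Going from k to k+1 distinct takes a geometric number of requests with mean 22/(22-k).
Sum over k = 0,...,11: E = 22/22 + 22/21 + 22/20 + ... + 22/12 + 22/11 = 16.76059.

16.7606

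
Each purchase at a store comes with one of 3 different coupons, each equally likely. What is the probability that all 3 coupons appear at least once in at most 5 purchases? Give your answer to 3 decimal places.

Let A_i be the event that coupon i is missing after 5 purchases. By inclusion–exclusion on the A_i,
P(all seen) = Σ_{j=0}^{3} (-1)^j C(3,j)((3-j)/3)^5
= 1.0000 - 0.3951 + 0.0123 - 0.0000
= 0.6173.

0.617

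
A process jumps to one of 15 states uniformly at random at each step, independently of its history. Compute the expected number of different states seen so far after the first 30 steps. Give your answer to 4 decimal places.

13.1068

For each state, P(seen in 30 steps) = 1 - (14/15)^30 = 0.87379.
By linearity of expectation, E[distinct seen] = 15·(1 - (14/15)^30) = 13.10681.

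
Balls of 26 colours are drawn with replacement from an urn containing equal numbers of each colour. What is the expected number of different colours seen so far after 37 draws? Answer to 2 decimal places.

For each colour, P(seen in 37 draws) = 1 - (25/26)^37 = 0.766.
By linearity of expectation, E[distinct seen] = 26·(1 - (25/26)^37) = 19.908.

19.91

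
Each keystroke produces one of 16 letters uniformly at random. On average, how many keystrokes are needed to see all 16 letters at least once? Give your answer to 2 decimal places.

Split into phases: going from k distinct to k+1 distinct takes on average 16/(16-k) keystrokes.
E[T] = 16/16 + 16/15 + 16/14 + ... + 16/2 + 16/1 = 16·H_{16}.
H_{16} = 3.381, so E[T] = 54.092.

54.09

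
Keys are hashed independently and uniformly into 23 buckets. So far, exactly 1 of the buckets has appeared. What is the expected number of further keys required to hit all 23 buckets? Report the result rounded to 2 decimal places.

With k distinct buckets already seen, the next new one takes an expected 23/(23-k) keys.
Sum over k = 1,...,22: E = 23/22 + 23/21 + 23/20 + ... + 23/2 + 23/1 = 84.889.

84.89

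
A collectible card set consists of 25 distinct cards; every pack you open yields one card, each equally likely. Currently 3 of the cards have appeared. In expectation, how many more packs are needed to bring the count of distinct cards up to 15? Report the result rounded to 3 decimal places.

With k distinct cards already seen, the next new one takes an expected 25/(25-k) packs.
Sum over k = 3,...,14: E = 25/22 + 25/21 + 25/20 + ... + 25/12 + 25/11 = 19.0461.

19.046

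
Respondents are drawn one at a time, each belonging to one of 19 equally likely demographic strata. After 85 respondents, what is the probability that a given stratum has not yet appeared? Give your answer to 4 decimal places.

0.0101

On each respondent the fixed stratum fails to appear with probability 18/19.
P(still missing after 85) = (18/19)^85 = 0.01010.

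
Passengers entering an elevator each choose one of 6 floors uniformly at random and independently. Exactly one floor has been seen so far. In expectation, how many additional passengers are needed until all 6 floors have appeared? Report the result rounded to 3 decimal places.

13.700

The wait to go from k to k+1 distinct floors is geometric with mean 6/(6-k).
Sum over k = 1,...,5: E = 6/5 + 6/4 + 6/3 + 6/2 + 6/1 = 13.7000.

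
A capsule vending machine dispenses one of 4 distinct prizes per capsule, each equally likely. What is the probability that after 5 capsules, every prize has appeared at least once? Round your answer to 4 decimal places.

0.2344

Let A_i be the event that prize i is missing after 5 capsules. By inclusion–exclusion on the A_i,
P(all seen) = Σ_{j=0}^{4} (-1)^j C(4,j)((4-j)/4)^5
= 1.00000 - 0.94922 + 0.18750 - 0.00391 + 0.00000
= 0.23438.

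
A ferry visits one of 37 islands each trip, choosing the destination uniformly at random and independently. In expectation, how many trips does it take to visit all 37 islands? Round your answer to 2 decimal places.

After k distinct islands have appeared, the next trip gives a new one with probability (37-k)/37, so the expected wait for the (k+1)-th is 37/(37-k).
E[T] = 37/37 + 37/36 + 37/35 + ... + 37/2 + 37/1 = 37·H_{37}.
H_{37} = 4.202, so E[T] = 155.459.

155.46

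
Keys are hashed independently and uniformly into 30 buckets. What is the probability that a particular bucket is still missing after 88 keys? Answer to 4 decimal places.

0.0506

On each key the fixed bucket fails to appear with probability 29/30.
P(still missing after 88) = (29/30)^88 = 0.05062.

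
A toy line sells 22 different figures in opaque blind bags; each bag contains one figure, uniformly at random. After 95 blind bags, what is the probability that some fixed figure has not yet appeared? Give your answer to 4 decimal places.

Each blind bag misses the fixed figure with probability (22-1)/22 = 21/22, independently.
P(still missing after 95) = (21/22)^95 = 0.01204.

0.0120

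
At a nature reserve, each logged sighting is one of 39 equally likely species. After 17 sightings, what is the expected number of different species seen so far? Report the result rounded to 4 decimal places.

13.9223

For each species, P(seen in 17 sightings) = 1 - (38/39)^17 = 0.35698.
By linearity of expectation, E[distinct seen] = 39·(1 - (38/39)^17) = 13.92232.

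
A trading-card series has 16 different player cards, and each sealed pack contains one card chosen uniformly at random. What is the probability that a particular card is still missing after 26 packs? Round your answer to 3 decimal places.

0.187

On each pack the fixed card fails to appear with probability 15/16.
P(still missing after 26) = (15/16)^26 = 0.1867.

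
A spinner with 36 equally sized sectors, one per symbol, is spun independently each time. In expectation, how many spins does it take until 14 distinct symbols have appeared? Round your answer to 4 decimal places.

Going from k to k+1 distinct takes a geometric number of spins with mean 36/(36-k).
Sum over k = 0,...,13: E = 36/36 + 36/35 + 36/34 + ... + 36/24 + 36/23 = 17.41485.

17.4149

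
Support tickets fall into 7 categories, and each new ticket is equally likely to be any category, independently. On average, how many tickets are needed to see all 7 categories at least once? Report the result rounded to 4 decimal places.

18.1500

The wait to go from k to k+1 distinct categories is geometric with mean 7/(7-k).
E[T] = 7/7 + 7/6 + 7/5 + ... + 7/2 + 7/1 = 7·H_{7}.
H_{7} = 2.59286, so E[T] = 18.15000.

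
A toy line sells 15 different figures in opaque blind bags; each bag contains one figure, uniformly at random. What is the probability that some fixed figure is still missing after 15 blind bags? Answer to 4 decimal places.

Each blind bag misses the fixed figure with probability (15-1)/15 = 14/15, independently.
P(still missing after 15) = (14/15)^15 = 0.35526.

0.3553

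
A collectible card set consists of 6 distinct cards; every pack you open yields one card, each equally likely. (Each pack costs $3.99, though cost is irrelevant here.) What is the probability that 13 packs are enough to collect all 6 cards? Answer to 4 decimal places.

By inclusion–exclusion over which cards are missing,
P(all seen) = Σ_{j=0}^{6} (-1)^j C(6,j)((6-j)/6)^13
= 1.00000 - 0.56078 + 0.07707 - 0.00244 + 0.00001 - 0.00000 + 0.00000
= 0.51386.

0.5139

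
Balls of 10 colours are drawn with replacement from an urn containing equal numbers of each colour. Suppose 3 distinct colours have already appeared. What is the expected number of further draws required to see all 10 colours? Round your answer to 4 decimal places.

With k distinct colours already seen, the next new one takes an expected 10/(10-k) draws.
Sum over k = 3,...,9: E = 10/7 + 10/6 + 10/5 + ... + 10/2 + 10/1 = 25.92857.

25.9286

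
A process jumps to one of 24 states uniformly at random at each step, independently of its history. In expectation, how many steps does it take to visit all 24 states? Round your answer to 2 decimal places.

90.62

The wait to go from k to k+1 distinct states is geometric with mean 24/(24-k).
E[T] = 24/24 + 24/23 + 24/22 + ... + 24/2 + 24/1 = 24·H_{24}.
H_{24} = 3.776, so E[T] = 90.623.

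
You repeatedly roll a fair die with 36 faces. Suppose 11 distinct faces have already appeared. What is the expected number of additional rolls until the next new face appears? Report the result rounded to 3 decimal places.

1.440

Each roll yields a new face with probability (36-11)/36 = 25/36, so the wait is geometric with mean 36/25.
E = 36/25 = 1.4400.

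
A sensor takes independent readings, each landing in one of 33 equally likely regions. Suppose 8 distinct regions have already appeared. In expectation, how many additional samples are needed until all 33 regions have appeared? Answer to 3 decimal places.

125.927

From k distinct to k+1 distinct takes on average 33/(33-k) samples.
Sum over k = 8,...,32: E = 33/25 + 33/24 + 33/23 + ... + 33/2 + 33/1 = 125.9266.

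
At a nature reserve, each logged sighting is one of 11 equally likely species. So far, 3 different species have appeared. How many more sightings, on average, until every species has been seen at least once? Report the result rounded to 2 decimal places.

With k distinct species already seen, the next new one takes an expected 11/(11-k) sightings.
Sum over k = 3,...,10: E = 11/8 + 11/7 + 11/6 + ... + 11/2 + 11/1 = 29.896.

29.90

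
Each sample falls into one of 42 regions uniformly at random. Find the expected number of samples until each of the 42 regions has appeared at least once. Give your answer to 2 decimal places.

181.72

After k distinct regions have appeared, the next sample gives a new one with probability (42-k)/42, so the expected wait for the (k+1)-th is 42/(42-k).
E[T] = 42/42 + 42/41 + 42/40 + ... + 42/2 + 42/1 = 42·H_{42}.
H_{42} = 4.327, so E[T] = 181.723.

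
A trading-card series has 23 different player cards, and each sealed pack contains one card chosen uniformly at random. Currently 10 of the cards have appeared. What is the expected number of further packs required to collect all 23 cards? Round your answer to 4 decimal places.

With k distinct cards already seen, the next new one takes an expected 23/(23-k) packs.
Sum over k = 10,...,22: E = 23/13 + 23/12 + 23/11 + ... + 23/2 + 23/1 = 73.14308.

73.1431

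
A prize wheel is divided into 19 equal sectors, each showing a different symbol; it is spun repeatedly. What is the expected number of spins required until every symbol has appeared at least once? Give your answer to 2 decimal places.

Split into phases: going from k distinct to k+1 distinct takes on average 19/(19-k) spins.
E[T] = 19/19 + 19/18 + 19/17 + ... + 19/2 + 19/1 = 19·H_{19}.
H_{19} = 3.548, so E[T] = 67.407.

67.41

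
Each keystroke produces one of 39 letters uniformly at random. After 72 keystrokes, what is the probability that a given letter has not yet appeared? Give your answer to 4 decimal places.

Each keystroke misses the fixed letter with probability (39-1)/39 = 38/39, independently.
P(still missing after 72) = (38/39)^72 = 0.15409.

0.1541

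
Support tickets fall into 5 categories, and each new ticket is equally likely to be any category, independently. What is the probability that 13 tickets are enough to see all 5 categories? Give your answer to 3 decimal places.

By inclusion–exclusion over which categories are missing,
P(all seen) = Σ_{j=0}^{5} (-1)^j C(5,j)((5-j)/5)^13
= 1.0000 - 0.2749 + 0.0131 - 0.0001 + 0.0000 - 0.0000
= 0.7381.

0.738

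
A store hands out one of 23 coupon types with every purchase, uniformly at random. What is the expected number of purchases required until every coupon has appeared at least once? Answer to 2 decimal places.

Split into phases: going from k distinct to k+1 distinct takes on average 23/(23-k) purchases.
E[T] = 23/23 + 23/22 + 23/21 + ... + 23/2 + 23/1 = 23·H_{23}.
H_{23} = 3.734, so E[T] = 85.889.

85.89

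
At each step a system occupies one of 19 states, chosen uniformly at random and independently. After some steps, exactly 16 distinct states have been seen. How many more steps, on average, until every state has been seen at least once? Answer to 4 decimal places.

34.8333

From k distinct to k+1 distinct takes on average 19/(19-k) steps.
Sum over k = 16,...,18: E = 19/3 + 19/2 + 19/1 = 34.83333.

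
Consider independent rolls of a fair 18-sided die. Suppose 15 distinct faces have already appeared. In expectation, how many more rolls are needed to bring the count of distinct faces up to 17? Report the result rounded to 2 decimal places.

15.00

From k distinct to k+1 distinct takes on average 18/(18-k) rolls.
Sum over k = 15,...,16: E = 18/3 + 18/2 = 15.000.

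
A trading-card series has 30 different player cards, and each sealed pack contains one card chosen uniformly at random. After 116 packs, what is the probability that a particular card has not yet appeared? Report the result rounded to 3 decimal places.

Each pack misses the fixed card with probability (30-1)/30 = 29/30, independently.
P(still missing after 116) = (29/30)^116 = 0.0196.

0.020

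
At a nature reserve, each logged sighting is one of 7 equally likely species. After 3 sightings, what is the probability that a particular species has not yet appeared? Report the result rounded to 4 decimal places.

On each sighting the fixed species fails to appear with probability 6/7.
P(still missing after 3) = (6/7)^3 = 0.62974.

0.6297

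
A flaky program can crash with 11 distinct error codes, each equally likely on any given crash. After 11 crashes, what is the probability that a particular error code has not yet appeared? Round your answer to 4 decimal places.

On each crash the fixed error code fails to appear with probability 10/11.
P(still missing after 11) = (10/11)^11 = 0.35049.

0.3505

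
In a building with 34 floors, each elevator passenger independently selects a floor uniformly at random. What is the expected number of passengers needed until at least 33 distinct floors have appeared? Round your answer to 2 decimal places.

106.02

With k distinct floors already seen, the next new one arrives after an expected 34/(34-k) passengers.
Sum over k = 0,...,32: E = 34/34 + 34/33 + 34/32 + ... + 34/3 + 34/2 = 106.019.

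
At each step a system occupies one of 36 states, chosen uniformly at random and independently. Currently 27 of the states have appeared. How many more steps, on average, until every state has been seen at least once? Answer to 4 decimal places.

101.8429

The wait to go from k to k+1 distinct states is geometric with mean 36/(36-k).
Sum over k = 27,...,35: E = 36/9 + 36/8 + 36/7 + ... + 36/2 + 36/1 = 101.84286.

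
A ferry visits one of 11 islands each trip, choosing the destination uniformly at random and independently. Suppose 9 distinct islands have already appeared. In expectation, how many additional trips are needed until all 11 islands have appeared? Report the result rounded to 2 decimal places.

From k distinct to k+1 distinct takes on average 11/(11-k) trips.
Sum over k = 9,...,10: E = 11/2 + 11/1 = 16.500.

16.50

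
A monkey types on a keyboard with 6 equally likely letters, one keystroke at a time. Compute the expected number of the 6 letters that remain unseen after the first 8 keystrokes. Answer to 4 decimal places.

1.3954

For each letter, P(unseen after 8) = (5/6)^8 = 0.23257.
By linearity of expectation, E[unseen] = 6·(5/6)^8 = 1.39541.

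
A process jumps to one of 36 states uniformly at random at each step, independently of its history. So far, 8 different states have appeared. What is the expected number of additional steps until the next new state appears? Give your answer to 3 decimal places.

Each step yields a new state with probability (36-8)/36 = 28/36, so the wait is geometric with mean 36/28.
E = 36/28 = 1.2857.

1.286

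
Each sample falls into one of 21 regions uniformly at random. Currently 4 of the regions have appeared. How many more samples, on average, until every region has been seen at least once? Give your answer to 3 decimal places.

72.231

From k distinct to k+1 distinct takes on average 21/(21-k) samples.
Sum over k = 4,...,20: E = 21/17 + 21/16 + 21/15 + ... + 21/2 + 21/1 = 72.2306.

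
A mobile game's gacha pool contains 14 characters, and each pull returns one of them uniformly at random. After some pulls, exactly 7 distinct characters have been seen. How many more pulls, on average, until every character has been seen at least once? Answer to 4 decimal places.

36.3000

The wait to go from k to k+1 distinct characters is geometric with mean 14/(14-k).
Sum over k = 7,...,13: E = 14/7 + 14/6 + 14/5 + ... + 14/2 + 14/1 = 36.30000.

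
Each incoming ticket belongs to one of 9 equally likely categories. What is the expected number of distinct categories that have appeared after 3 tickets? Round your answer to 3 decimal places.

For each category, P(seen in 3 tickets) = 1 - (8/9)^3 = 0.2977.
By linearity of expectation, E[distinct seen] = 9·(1 - (8/9)^3) = 2.6790.

2.679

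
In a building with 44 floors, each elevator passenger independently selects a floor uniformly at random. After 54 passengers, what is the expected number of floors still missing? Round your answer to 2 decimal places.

12.71

For each floor, P(unseen after 54) = (43/44)^54 = 0.289.
By linearity of expectation, E[unseen] = 44·(43/44)^54 = 12.715.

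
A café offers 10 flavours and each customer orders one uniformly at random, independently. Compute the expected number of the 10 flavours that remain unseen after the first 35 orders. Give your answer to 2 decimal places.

For each flavour, P(unseen after 35) = (9/10)^35 = 0.025.
By linearity of expectation, E[unseen] = 10·(9/10)^35 = 0.250.

0.25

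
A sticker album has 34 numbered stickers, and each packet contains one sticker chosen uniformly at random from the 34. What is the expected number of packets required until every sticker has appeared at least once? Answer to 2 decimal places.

Split into phases: going from k distinct to k+1 distinct takes on average 34/(34-k) packets.
E[T] = 34/34 + 34/33 + 34/32 + ... + 34/2 + 34/1 = 34·H_{34}.
H_{34} = 4.118, so E[T] = 140.019.

140.02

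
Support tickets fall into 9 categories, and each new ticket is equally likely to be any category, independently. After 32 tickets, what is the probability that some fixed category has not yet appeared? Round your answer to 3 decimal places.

0.023

On each ticket the fixed category fails to appear with probability 8/9.
P(still missing after 32) = (8/9)^32 = 0.0231.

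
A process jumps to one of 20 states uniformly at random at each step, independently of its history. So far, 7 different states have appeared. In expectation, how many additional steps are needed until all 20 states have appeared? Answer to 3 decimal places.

63.603

From k distinct to k+1 distinct takes on average 20/(20-k) steps.
Sum over k = 7,...,19: E = 20/13 + 20/12 + 20/11 + ... + 20/2 + 20/1 = 63.6027.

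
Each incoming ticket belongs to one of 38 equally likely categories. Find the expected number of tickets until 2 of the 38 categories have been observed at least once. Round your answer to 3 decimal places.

Going from k to k+1 distinct takes a geometric number of tickets with mean 38/(38-k).
Sum over k = 0,...,1: E = 38/38 + 38/37 = 2.0270.

2.027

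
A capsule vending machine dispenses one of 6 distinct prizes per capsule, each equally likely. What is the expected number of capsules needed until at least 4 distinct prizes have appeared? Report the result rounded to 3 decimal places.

5.700

Going from k to k+1 distinct takes a geometric number of capsules with mean 6/(6-k).
Sum over k = 0,...,3: E = 6/6 + 6/5 + 6/4 + 6/3 = 5.7000.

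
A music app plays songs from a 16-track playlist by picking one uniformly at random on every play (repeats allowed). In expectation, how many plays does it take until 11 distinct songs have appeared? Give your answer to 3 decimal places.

Going from k to k+1 distinct takes a geometric number of plays with mean 16/(16-k).
Sum over k = 0,...,10: E = 16/16 + 16/15 + 16/14 + ... + 16/7 + 16/6 = 17.5583.

17.558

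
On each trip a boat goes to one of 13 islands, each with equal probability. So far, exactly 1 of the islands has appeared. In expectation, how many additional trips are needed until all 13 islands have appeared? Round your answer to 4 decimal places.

From k distinct to k+1 distinct takes on average 13/(13-k) trips.
Sum over k = 1,...,12: E = 13/12 + 13/11 + 13/10 + ... + 13/2 + 13/1 = 40.34174.

40.3417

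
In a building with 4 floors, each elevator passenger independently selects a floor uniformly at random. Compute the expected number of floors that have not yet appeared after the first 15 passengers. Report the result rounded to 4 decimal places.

0.0535

For each floor, P(unseen after 15) = (3/4)^15 = 0.01336.
By linearity of expectation, E[unseen] = 4·(3/4)^15 = 0.05345.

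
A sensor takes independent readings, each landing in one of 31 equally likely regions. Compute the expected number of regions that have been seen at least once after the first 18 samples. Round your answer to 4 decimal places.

For each region, P(seen in 18 samples) = 1 - (30/31)^18 = 0.44579.
By linearity of expectation, E[distinct seen] = 31·(1 - (30/31)^18) = 13.81958.

13.8196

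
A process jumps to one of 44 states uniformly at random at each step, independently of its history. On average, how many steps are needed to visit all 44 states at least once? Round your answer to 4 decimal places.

192.3999

The wait to go from k to k+1 distinct states is geometric with mean 44/(44-k).
E[T] = 44/44 + 44/43 + 44/42 + ... + 44/2 + 44/1 = 44·H_{44}.
H_{44} = 4.37273, so E[T] = 192.39994.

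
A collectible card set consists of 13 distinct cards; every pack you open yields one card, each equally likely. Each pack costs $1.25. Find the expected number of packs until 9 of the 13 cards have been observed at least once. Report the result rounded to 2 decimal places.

With k distinct cards already seen, the next new one arrives after an expected 13/(13-k) packs.
Sum over k = 0,...,8: E = 13/13 + 13/12 + 13/11 + ... + 13/6 + 13/5 = 14.258.

14.26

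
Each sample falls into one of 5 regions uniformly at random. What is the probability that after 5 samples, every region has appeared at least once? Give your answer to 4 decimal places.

0.0384

By inclusion–exclusion over which regions are missing,
P(all seen) = Σ_{j=0}^{5} (-1)^j C(5,j)((5-j)/5)^5
= 1.00000 - 1.63840 + 0.77760 - 0.10240 + 0.00160 - 0.00000
= 0.03840.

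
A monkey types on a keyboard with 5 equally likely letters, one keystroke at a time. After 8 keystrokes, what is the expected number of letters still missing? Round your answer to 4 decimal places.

0.8389

For each letter, P(unseen after 8) = (4/5)^8 = 0.16777.
By linearity of expectation, E[unseen] = 5·(4/5)^8 = 0.83886.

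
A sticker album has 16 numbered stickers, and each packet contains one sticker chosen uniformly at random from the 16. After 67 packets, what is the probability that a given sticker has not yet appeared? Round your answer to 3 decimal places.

0.013

On each packet the fixed sticker fails to appear with probability 15/16.
P(still missing after 67) = (15/16)^67 = 0.0132.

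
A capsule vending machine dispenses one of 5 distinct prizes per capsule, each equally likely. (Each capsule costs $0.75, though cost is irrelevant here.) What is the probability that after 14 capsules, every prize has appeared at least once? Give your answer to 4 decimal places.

0.7879

By inclusion–exclusion over which prizes are missing,
P(all seen) = Σ_{j=0}^{5} (-1)^j C(5,j)((5-j)/5)^14
= 1.00000 - 0.21990 + 0.00784 - 0.00003 + 0.00000 - 0.00000
= 0.78791.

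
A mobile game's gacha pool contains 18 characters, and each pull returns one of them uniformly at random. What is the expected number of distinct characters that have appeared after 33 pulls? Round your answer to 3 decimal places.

15.270

For each character, P(seen in 33 pulls) = 1 - (17/18)^33 = 0.8484.
By linearity of expectation, E[distinct seen] = 18·(1 - (17/18)^33) = 15.2704.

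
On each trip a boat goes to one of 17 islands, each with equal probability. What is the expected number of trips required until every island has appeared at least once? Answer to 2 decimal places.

The wait to go from k to k+1 distinct islands is geometric with mean 17/(17-k).
E[T] = 17/17 + 17/16 + 17/15 + ... + 17/2 + 17/1 = 17·H_{17}.
H_{17} = 3.440, so E[T] = 58.472.

58.47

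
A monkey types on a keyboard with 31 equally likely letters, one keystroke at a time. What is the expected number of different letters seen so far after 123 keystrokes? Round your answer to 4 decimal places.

30.4507

For each letter, P(seen in 123 keystrokes) = 1 - (30/31)^123 = 0.98228.
By linearity of expectation, E[distinct seen] = 31·(1 - (30/31)^123) = 30.45073.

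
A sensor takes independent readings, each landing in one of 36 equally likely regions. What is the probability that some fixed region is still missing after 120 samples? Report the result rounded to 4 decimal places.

0.0340

On each sample the fixed region fails to appear with probability 35/36.
P(still missing after 120) = (35/36)^120 = 0.03403.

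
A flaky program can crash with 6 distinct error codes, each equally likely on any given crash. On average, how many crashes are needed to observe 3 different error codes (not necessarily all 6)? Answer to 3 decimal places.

Going from k to k+1 distinct takes a geometric number of crashes with mean 6/(6-k).
Sum over k = 0,...,2: E = 6/6 + 6/5 + 6/4 = 3.7000.

3.700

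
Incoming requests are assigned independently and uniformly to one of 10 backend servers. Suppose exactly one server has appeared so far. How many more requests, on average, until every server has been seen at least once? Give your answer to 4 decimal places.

28.2897

From k distinct to k+1 distinct takes on average 10/(10-k) requests.
Sum over k = 1,...,9: E = 10/9 + 10/8 + 10/7 + ... + 10/2 + 10/1 = 28.28968.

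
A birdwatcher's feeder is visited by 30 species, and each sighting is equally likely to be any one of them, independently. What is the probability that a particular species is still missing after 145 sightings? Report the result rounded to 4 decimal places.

Each sighting misses the fixed species with probability (30-1)/30 = 29/30, independently.
P(still missing after 145) = (29/30)^145 = 0.00733.

0.0073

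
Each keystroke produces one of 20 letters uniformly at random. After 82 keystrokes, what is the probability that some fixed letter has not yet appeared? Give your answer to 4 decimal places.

0.0149

On each keystroke the fixed letter fails to appear with probability 19/20.
P(still missing after 82) = (19/20)^82 = 0.01491.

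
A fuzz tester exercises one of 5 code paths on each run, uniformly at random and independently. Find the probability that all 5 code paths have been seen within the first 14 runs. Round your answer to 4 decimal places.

By inclusion–exclusion over which code paths are missing,
P(all seen) = Σ_{j=0}^{5} (-1)^j C(5,j)((5-j)/5)^14
= 1.00000 - 0.21990 + 0.00784 - 0.00003 + 0.00000 - 0.00000
= 0.78791.

0.7879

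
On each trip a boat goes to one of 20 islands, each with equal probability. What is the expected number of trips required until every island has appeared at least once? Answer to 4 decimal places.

71.9548

After k distinct islands have appeared, the next trip gives a new one with probability (20-k)/20, so the expected wait for the (k+1)-th is 20/(20-k).
E[T] = 20/20 + 20/19 + 20/18 + ... + 20/2 + 20/1 = 20·H_{20}.
H_{20} = 3.59774, so E[T] = 71.95479.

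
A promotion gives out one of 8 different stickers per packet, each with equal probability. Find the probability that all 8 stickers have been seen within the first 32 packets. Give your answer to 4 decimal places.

0.8913

By inclusion–exclusion over which stickers are missing,
P(all seen) = Σ_{j=0}^{8} (-1)^j C(8,j)((8-j)/8)^32
= 1.00000 - 0.11152 + 0.00281 - 0.00002 + 0.00000 - 0.00000 + 0.00000 - 0.00000 + 0.00000
= 0.89128.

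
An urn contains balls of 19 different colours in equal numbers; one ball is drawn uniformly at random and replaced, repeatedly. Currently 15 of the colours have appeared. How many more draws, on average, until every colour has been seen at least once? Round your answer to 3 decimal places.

From k distinct to k+1 distinct takes on average 19/(19-k) draws.
Sum over k = 15,...,18: E = 19/4 + 19/3 + 19/2 + 19/1 = 39.5833.

39.583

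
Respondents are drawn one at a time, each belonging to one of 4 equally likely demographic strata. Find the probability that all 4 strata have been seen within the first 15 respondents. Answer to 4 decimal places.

0.9467

Let A_i be the event that stratum i is missing after 15 respondents. By inclusion–exclusion on the A_i,
P(all seen) = Σ_{j=0}^{4} (-1)^j C(4,j)((4-j)/4)^15
= 1.00000 - 0.05345 + 0.00018 - 0.00000 + 0.00000
= 0.94673.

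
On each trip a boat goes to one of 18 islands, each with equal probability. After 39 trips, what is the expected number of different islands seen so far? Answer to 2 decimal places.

16.06

For each island, P(seen in 39 trips) = 1 - (17/18)^39 = 0.892.
By linearity of expectation, E[distinct seen] = 18·(1 - (17/18)^39) = 16.063.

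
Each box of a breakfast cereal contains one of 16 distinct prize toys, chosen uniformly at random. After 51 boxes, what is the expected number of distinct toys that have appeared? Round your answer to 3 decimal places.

15.405

For each toy, P(seen in 51 boxes) = 1 - (15/16)^51 = 0.9628.
By linearity of expectation, E[distinct seen] = 16·(1 - (15/16)^51) = 15.4048.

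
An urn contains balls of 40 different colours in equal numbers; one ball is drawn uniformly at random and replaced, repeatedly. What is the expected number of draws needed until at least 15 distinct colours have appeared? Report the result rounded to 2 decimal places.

18.50

With k distinct colours already seen, the next new one arrives after an expected 40/(40-k) draws.
Sum over k = 0,...,14: E = 40/40 + 40/39 + 40/38 + ... + 40/27 + 40/26 = 18.503.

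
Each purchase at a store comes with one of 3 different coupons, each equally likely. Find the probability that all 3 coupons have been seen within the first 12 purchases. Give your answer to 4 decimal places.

By inclusion–exclusion over which coupons are missing,
P(all seen) = Σ_{j=0}^{3} (-1)^j C(3,j)((3-j)/3)^12
= 1.00000 - 0.02312 + 0.00001 - 0.00000
= 0.97688.

0.9769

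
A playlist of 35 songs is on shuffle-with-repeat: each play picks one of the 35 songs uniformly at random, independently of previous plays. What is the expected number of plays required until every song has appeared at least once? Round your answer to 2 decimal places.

Split into phases: going from k distinct to k+1 distinct takes on average 35/(35-k) plays.
E[T] = 35/35 + 35/34 + 35/33 + ... + 35/2 + 35/1 = 35·H_{35}.
H_{35} = 4.147, so E[T] = 145.137.

145.14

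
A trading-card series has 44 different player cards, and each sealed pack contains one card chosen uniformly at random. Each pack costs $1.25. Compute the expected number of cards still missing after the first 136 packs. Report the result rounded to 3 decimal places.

For each card, P(unseen after 136) = (43/44)^136 = 0.0439.
By linearity of expectation, E[unseen] = 44·(43/44)^136 = 1.9302.

1.930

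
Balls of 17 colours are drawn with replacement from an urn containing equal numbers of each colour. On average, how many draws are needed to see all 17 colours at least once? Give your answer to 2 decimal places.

58.47

After k distinct colours have appeared, the next draw gives a new one with probability (17-k)/17, so the expected wait for the (k+1)-th is 17/(17-k).
E[T] = 17/17 + 17/16 + 17/15 + ... + 17/2 + 17/1 = 17·H_{17}.
H_{17} = 3.440, so E[T] = 58.472.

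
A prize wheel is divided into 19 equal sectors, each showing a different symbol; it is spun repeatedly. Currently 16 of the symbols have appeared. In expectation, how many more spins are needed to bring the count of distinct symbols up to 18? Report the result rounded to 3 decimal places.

With k distinct symbols already seen, the next new one takes an expected 19/(19-k) spins.
Sum over k = 16,...,17: E = 19/3 + 19/2 = 15.8333.

15.833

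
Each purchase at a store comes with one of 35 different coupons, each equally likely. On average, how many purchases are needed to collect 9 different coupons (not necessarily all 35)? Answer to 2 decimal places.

10.23

Going from k to k+1 distinct takes a geometric number of purchases with mean 35/(35-k).
Sum over k = 0,...,8: E = 35/35 + 35/34 + 35/33 + ... + 35/28 + 35/27 = 10.233.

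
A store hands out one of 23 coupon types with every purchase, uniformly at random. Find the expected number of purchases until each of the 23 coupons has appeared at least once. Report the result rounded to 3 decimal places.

85.889

After k distinct coupons have appeared, the next purchase gives a new one with probability (23-k)/23, so the expected wait for the (k+1)-th is 23/(23-k).
E[T] = 23/23 + 23/22 + 23/21 + ... + 23/2 + 23/1 = 23·H_{23}.
H_{23} = 3.7343, so E[T] = 85.8887.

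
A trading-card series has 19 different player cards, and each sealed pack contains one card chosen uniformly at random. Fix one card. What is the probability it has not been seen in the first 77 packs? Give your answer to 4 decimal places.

0.0156

Each pack misses the fixed card with probability (19-1)/19 = 18/19, independently.
P(still missing after 77) = (18/19)^77 = 0.01556.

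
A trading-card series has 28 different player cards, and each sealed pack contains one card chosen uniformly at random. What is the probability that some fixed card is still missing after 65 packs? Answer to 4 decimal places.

Each pack misses the fixed card with probability (28-1)/28 = 27/28, independently.
P(still missing after 65) = (27/28)^65 = 0.09405.

0.0941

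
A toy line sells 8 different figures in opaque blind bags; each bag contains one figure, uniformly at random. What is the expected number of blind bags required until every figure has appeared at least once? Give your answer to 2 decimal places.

The wait to go from k to k+1 distinct figures is geometric with mean 8/(8-k).
E[T] = 8/8 + 8/7 + 8/6 + ... + 8/2 + 8/1 = 8·H_{8}.
H_{8} = 2.718, so E[T] = 21.743.

21.74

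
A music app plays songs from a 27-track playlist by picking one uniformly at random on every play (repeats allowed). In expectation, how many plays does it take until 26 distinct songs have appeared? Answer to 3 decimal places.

78.069

With k distinct songs already seen, the next new one arrives after an expected 27/(27-k) plays.
Sum over k = 0,...,25: E = 27/27 + 27/26 + 27/25 + ... + 27/3 + 27/2 = 78.0693.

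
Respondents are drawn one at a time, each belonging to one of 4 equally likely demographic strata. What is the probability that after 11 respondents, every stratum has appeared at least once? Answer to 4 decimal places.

0.8340

By inclusion–exclusion over which strata are missing,
P(all seen) = Σ_{j=0}^{4} (-1)^j C(4,j)((4-j)/4)^11
= 1.00000 - 0.16894 + 0.00293 - 0.00000 + 0.00000
= 0.83399.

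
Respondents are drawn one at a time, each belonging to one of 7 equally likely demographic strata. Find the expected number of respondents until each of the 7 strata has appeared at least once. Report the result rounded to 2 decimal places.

18.15

The wait to go from k to k+1 distinct strata is geometric with mean 7/(7-k).
E[T] = 7/7 + 7/6 + 7/5 + ... + 7/2 + 7/1 = 7·H_{7}.
H_{7} = 2.593, so E[T] = 18.150.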